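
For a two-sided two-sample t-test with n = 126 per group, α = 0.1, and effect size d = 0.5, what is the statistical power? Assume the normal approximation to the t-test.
Power ≈ 0.99

Power calculation (two-sample t-test, normal approximation):
z_β = d · √(n/2) - z_{α/2}
z_β = 0.5 · √(126/2) - 1.645
z_β = 0.5 · 7.937 - 1.645
z_β = 2.324

Power = Φ(z_β) = Φ(2.324) ≈ 0.990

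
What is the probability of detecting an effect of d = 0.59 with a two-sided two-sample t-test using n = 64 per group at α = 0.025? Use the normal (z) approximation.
Power ≈ 0.86

Power calculation (two-sample t-test, normal approximation):
z_β = d · √(n/2) - z_{α/2}
z_β = 0.59 · √(64/2) - 2.241
z_β = 0.59 · 5.657 - 2.241
z_β = 1.096

Power = Φ(z_β) = Φ(1.096) ≈ 0.863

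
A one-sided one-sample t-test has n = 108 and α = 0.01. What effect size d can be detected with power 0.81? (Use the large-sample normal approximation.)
d ≈ 0.31

Minimum detectable effect (one-sample t-test, normal approximation):
d = (z_α + z_β) / √n
d = (2.326 + 0.878) / √108
d = 3.204 / 10.392
d ≈ 0.31

By Cohen's convention (0.2 small / 0.5 medium / 0.8 large): small effect.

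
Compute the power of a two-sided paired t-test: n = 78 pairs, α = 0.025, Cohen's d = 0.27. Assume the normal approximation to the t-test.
Power ≈ 0.56

Power calculation (paired t-test, normal approximation):
z_β = d · √n - z_{α/2}
z_β = 0.27 · √78 - 2.241
z_β = 0.27 · 8.832 - 2.241
z_β = 0.143

Power = Φ(z_β) = Φ(0.143) ≈ 0.557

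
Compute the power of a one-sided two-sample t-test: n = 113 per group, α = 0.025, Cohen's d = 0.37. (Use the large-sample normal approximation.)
Power ≈ 0.79

Power calculation (two-sample t-test, normal approximation):
z_β = d · √(n/2) - z_α
z_β = 0.37 · √(113/2) - 1.960
z_β = 0.37 · 7.517 - 1.960
z_β = 0.821

Power = Φ(z_β) = Φ(0.821) ≈ 0.794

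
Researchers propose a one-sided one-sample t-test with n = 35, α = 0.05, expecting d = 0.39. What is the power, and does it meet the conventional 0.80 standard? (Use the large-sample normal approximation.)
Power ≈ 0.75; the study is underpowered (power < 0.80)

Power calculation (one-sample t-test, normal approximation):
z_β = d · √n - z_α
z_β = 0.39 · √35 - 1.645
z_β = 0.39 · 5.916 - 1.645
z_β = 0.662

Power = Φ(z_β) = Φ(0.662) ≈ 0.746

Effect size d = 0.39 is small by Cohen's convention (0.2/0.5/0.8).

Threshold: power ≥ 0.80 is conventionally adequate.
Power ≈ 0.75 → the study is underpowered (power < 0.80).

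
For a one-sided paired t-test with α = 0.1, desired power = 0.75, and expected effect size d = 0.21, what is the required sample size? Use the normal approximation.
n = 87 pairs

Sample size formula (paired t-test, normal approximation):
n = ((z_α + z_β) / d)²

z_α = 1.282 (for α = 0.1, one-sided)
z_β = 0.674 (for power = 0.75)
d = 0.21

n = ((1.282 + 0.674) / 0.21)²
n = (9.314)²
n ≈ 86.75
Round up to the next whole number: n = 87 pairs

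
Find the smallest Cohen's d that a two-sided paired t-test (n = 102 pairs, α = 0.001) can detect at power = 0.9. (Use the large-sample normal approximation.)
d ≈ 0.45

Minimum detectable effect (paired t-test, normal approximation):
d = (z_{α/2} + z_β) / √n
d = (3.291 + 1.282) / √102
d = 4.572 / 10.100
d ≈ 0.45

By Cohen's convention (0.2 small / 0.5 medium / 0.8 large): small effect.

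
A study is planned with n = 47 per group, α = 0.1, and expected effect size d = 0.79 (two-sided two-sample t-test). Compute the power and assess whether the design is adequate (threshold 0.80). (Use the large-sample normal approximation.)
Power ≈ 0.99; the study is adequately powered (power ≥ 0.80)

Power calculation (two-sample t-test, normal approximation):
z_β = d · √(n/2) - z_{α/2}
z_β = 0.79 · √(47/2) - 1.645
z_β = 0.79 · 4.848 - 1.645
z_β = 2.185

Power = Φ(z_β) = Φ(2.185) ≈ 0.986

Effect size d = 0.79 is medium by Cohen's convention (0.2/0.5/0.8).

Threshold: power ≥ 0.80 is conventionally adequate.
Power ≈ 0.99 → the study is adequately powered (power ≥ 0.80).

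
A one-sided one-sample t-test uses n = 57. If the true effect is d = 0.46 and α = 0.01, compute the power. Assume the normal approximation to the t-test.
Power ≈ 0.87

Power calculation (one-sample t-test, normal approximation):
z_β = d · √n - z_α
z_β = 0.46 · √57 - 2.326
z_β = 0.46 · 7.550 - 2.326
z_β = 1.147

Power = Φ(z_β) = Φ(1.147) ≈ 0.874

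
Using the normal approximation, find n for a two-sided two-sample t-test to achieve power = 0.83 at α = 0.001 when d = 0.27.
n = 495 per group

Sample size formula (two-sample t-test, normal approximation):
n = 2 · ((z_{α/2} + z_β) / d)²

z_{α/2} = 3.291 (for α = 0.001, two-sided)
z_β = 0.954 (for power = 0.83)
d = 0.27

n = 2 · ((3.291 + 0.954) / 0.27)²
n = 2 · (15.722)²
n ≈ 494.36
Round up to the next whole number: n = 495 per group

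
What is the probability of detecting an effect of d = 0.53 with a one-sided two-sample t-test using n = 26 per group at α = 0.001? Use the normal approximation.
Power ≈ 0.12

Power calculation (two-sample t-test, normal approximation):
z_β = d · √(n/2) - z_α
z_β = 0.53 · √(26/2) - 3.090
z_β = 0.53 · 3.606 - 3.090
z_β = -1.179

Power = Φ(z_β) = Φ(-1.179) ≈ 0.119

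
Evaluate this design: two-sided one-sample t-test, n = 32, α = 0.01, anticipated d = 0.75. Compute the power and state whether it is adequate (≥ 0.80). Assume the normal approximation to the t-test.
Power ≈ 0.95; the study is adequately powered (power ≥ 0.80)

Power calculation (one-sample t-test, normal approximation):
z_β = d · √n - z_{α/2}
z_β = 0.75 · √32 - 2.576
z_β = 0.75 · 5.657 - 2.576
z_β = 1.667

Power = Φ(z_β) = Φ(1.667) ≈ 0.952

Effect size d = 0.75 is medium by Cohen's convention (0.2/0.5/0.8).

Threshold: power ≥ 0.80 is conventionally adequate.
Power ≈ 0.95 → the study is adequately powered (power ≥ 0.80).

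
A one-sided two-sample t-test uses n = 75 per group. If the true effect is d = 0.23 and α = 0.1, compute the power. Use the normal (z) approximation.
Power ≈ 0.55

Power calculation (two-sample t-test, normal approximation):
z_β = d · √(n/2) - z_α
z_β = 0.23 · √(75/2) - 1.282
z_β = 0.23 · 6.124 - 1.282
z_β = 0.127

Power = Φ(z_β) = Φ(0.127) ≈ 0.550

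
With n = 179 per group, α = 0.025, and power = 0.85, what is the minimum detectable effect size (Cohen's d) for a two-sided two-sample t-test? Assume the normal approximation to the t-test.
d ≈ 0.35

Minimum detectable effect (two-sample t-test, normal approximation):
d = (z_{α/2} + z_β) / √(n/2)
d = (2.241 + 1.036) / √(179/2)
d = 3.278 / 9.460
d ≈ 0.35

By Cohen's convention (0.2 small / 0.5 medium / 0.8 large): small effect.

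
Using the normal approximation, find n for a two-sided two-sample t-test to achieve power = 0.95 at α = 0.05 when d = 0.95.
n = 29 per group

Sample size formula (two-sample t-test, normal approximation):
n = 2 · ((z_{α/2} + z_β) / d)²

z_{α/2} = 1.960 (for α = 0.05, two-sided)
z_β = 1.645 (for power = 0.95)
d = 0.95

n = 2 · ((1.960 + 1.645) / 0.95)²
n = 2 · (3.795)²
n ≈ 28.80
Round up to the next whole number: n = 29 per group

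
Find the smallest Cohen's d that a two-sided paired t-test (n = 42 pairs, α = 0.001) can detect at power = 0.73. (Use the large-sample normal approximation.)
d ≈ 0.60

Minimum detectable effect (paired t-test, normal approximation):
d = (z_{α/2} + z_β) / √n
d = (3.291 + 0.613) / √42
d = 3.903 / 6.481
d ≈ 0.60

By Cohen's convention (0.2 small / 0.5 medium / 0.8 large): medium effect.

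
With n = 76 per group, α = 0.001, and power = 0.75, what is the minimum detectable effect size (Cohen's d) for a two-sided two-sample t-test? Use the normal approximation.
d ≈ 0.64

Minimum detectable effect (two-sample t-test, normal approximation):
d = (z_{α/2} + z_β) / √(n/2)
d = (3.291 + 0.674) / √(76/2)
d = 3.965 / 6.164
d ≈ 0.64

By Cohen's convention (0.2 small / 0.5 medium / 0.8 large): medium effect.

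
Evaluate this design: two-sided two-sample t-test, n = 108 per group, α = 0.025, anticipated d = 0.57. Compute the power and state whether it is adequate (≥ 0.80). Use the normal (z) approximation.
Power ≈ 0.97; the study is adequately powered (power ≥ 0.80)

Power calculation (two-sample t-test, normal approximation):
z_β = d · √(n/2) - z_{α/2}
z_β = 0.57 · √(108/2) - 2.241
z_β = 0.57 · 7.348 - 2.241
z_β = 1.947

Power = Φ(z_β) = Φ(1.947) ≈ 0.974

Effect size d = 0.57 is medium by Cohen's convention (0.2/0.5/0.8).

Threshold: power ≥ 0.80 is conventionally adequate.
Power ≈ 0.97 → the study is adequately powered (power ≥ 0.80).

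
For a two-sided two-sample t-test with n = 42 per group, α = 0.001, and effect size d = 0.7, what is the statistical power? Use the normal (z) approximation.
Power ≈ 0.47

Power calculation (two-sample t-test, normal approximation):
z_β = d · √(n/2) - z_{α/2}
z_β = 0.7 · √(42/2) - 3.291
z_β = 0.7 · 4.583 - 3.291
z_β = -0.083

Power = Φ(z_β) = Φ(-0.083) ≈ 0.467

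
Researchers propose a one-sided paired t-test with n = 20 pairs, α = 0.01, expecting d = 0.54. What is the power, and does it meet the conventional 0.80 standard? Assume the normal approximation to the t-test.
Power ≈ 0.54; the study is underpowered (power < 0.80)

Power calculation (paired t-test, normal approximation):
z_β = d · √n - z_α
z_β = 0.54 · √20 - 2.326
z_β = 0.54 · 4.472 - 2.326
z_β = 0.089

Power = Φ(z_β) = Φ(0.089) ≈ 0.535

Effect size d = 0.54 is medium by Cohen's convention (0.2/0.5/0.8).

Threshold: power ≥ 0.80 is conventionally adequate.
Power ≈ 0.54 → the study is underpowered (power < 0.80).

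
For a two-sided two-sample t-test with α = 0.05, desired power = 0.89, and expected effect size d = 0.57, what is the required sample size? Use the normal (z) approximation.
n = 63 per group

Sample size formula (two-sample t-test, normal approximation):
n = 2 · ((z_{α/2} + z_β) / d)²

z_{α/2} = 1.960 (for α = 0.05, two-sided)
z_β = 1.227 (for power = 0.89)
d = 0.57

n = 2 · ((1.960 + 1.227) / 0.57)²
n = 2 · (5.591)²
n ≈ 62.52
Round up to the next whole number: n = 63 per group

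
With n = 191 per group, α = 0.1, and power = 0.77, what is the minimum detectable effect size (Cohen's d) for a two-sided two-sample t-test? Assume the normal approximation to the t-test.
d ≈ 0.24

Minimum detectable effect (two-sample t-test, normal approximation):
d = (z_{α/2} + z_β) / √(n/2)
d = (1.645 + 0.739) / √(191/2)
d = 2.384 / 9.772
d ≈ 0.24

By Cohen's convention (0.2 small / 0.5 medium / 0.8 large): small effect.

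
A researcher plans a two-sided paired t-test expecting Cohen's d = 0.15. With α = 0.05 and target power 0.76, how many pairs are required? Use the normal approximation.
n = 316 pairs

Sample size formula (paired t-test, normal approximation):
n = ((z_{α/2} + z_β) / d)²

z_{α/2} = 1.960 (for α = 0.05, two-sided)
z_β = 0.706 (for power = 0.76)
d = 0.15

n = ((1.960 + 0.706) / 0.15)²
n = (17.773)²
n ≈ 315.88
Round up to the next whole number: n = 316 pairs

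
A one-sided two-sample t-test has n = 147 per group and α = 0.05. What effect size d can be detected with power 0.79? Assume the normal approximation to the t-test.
d ≈ 0.29

Minimum detectable effect (two-sample t-test, normal approximation):
d = (z_α + z_β) / √(n/2)
d = (1.645 + 0.806) / √(147/2)
d = 2.451 / 8.573
d ≈ 0.29

By Cohen's convention (0.2 small / 0.5 medium / 0.8 large): small effect.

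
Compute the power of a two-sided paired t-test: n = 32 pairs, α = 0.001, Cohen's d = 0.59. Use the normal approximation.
Power ≈ 0.52

Power calculation (paired t-test, normal approximation):
z_β = d · √n - z_{α/2}
z_β = 0.59 · √32 - 3.291
z_β = 0.59 · 5.657 - 3.291
z_β = 0.047

Power = Φ(z_β) = Φ(0.047) ≈ 0.519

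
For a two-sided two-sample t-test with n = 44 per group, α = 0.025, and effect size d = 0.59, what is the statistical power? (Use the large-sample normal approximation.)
Power ≈ 0.70

Power calculation (two-sample t-test, normal approximation):
z_β = d · √(n/2) - z_{α/2}
z_β = 0.59 · √(44/2) - 2.241
z_β = 0.59 · 4.690 - 2.241
z_β = 0.526

Power = Φ(z_β) = Φ(0.526) ≈ 0.701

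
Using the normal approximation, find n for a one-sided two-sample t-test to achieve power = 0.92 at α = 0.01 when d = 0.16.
n = 1088 per group

Sample size formula (two-sample t-test, normal approximation):
n = 2 · ((z_α + z_β) / d)²

z_α = 2.326 (for α = 0.01, one-sided)
z_β = 1.405 (for power = 0.92)
d = 0.16

n = 2 · ((2.326 + 1.405) / 0.16)²
n = 2 · (23.319)²
n ≈ 1087.55
Round up to the next whole number: n = 1088 per group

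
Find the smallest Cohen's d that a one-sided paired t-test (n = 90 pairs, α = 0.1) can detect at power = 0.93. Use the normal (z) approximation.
d ≈ 0.29

Minimum detectable effect (paired t-test, normal approximation):
d = (z_α + z_β) / √n
d = (1.282 + 1.476) / √90
d = 2.757 / 9.487
d ≈ 0.29

By Cohen's convention (0.2 small / 0.5 medium / 0.8 large): small effect.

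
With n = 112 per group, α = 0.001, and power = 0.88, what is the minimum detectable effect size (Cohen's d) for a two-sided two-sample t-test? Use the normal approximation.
d ≈ 0.60

Minimum detectable effect (two-sample t-test, normal approximation):
d = (z_{α/2} + z_β) / √(n/2)
d = (3.291 + 1.175) / √(112/2)
d = 4.466 / 7.483
d ≈ 0.60

By Cohen's convention (0.2 small / 0.5 medium / 0.8 large): medium effect.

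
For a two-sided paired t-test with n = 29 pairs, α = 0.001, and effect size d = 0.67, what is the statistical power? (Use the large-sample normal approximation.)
Power ≈ 0.62

Power calculation (paired t-test, normal approximation):
z_β = d · √n - z_{α/2}
z_β = 0.67 · √29 - 3.291
z_β = 0.67 · 5.385 - 3.291
z_β = 0.318

Power = Φ(z_β) = Φ(0.318) ≈ 0.625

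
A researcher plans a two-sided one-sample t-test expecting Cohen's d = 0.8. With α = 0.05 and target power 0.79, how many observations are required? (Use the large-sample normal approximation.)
n = 12

Sample size formula (one-sample t-test, normal approximation):
n = ((z_{α/2} + z_β) / d)²

z_{α/2} = 1.960 (for α = 0.05, two-sided)
z_β = 0.806 (for power = 0.79)
d = 0.8

n = ((1.960 + 0.806) / 0.8)²
n = (3.458)²
n ≈ 11.96
Round up to the next whole number: n = 12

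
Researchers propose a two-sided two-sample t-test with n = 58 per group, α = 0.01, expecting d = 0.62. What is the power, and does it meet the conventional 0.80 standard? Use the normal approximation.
Power ≈ 0.78; the study is underpowered (power < 0.80)

Power calculation (two-sample t-test, normal approximation):
z_β = d · √(n/2) - z_{α/2}
z_β = 0.62 · √(58/2) - 2.576
z_β = 0.62 · 5.385 - 2.576
z_β = 0.763

Power = Φ(z_β) = Φ(0.763) ≈ 0.777

Effect size d = 0.62 is medium by Cohen's convention (0.2/0.5/0.8).

Threshold: power ≥ 0.80 is conventionally adequate.
Power ≈ 0.78 → the study is underpowered (power < 0.80).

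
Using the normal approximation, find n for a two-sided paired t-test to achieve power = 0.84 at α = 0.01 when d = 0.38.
n = 89 pairs

Sample size formula (paired t-test, normal approximation):
n = ((z_{α/2} + z_β) / d)²

z_{α/2} = 2.576 (for α = 0.01, two-sided)
z_β = 0.994 (for power = 0.84)
d = 0.38

n = ((2.576 + 0.994) / 0.38)²
n = (9.395)²
n ≈ 88.27
Round up to the next whole number: n = 89 pairs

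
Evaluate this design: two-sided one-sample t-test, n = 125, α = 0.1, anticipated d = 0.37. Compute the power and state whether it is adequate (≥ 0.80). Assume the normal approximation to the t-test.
Power ≈ 0.99; the study is adequately powered (power ≥ 0.80)

Power calculation (one-sample t-test, normal approximation):
z_β = d · √n - z_{α/2}
z_β = 0.37 · √125 - 1.645
z_β = 0.37 · 11.180 - 1.645
z_β = 2.492

Power = Φ(z_β) = Φ(2.492) ≈ 0.994

Effect size d = 0.37 is small by Cohen's convention (0.2/0.5/0.8).

Threshold: power ≥ 0.80 is conventionally adequate.
Power ≈ 0.99 → the study is adequately powered (power ≥ 0.80).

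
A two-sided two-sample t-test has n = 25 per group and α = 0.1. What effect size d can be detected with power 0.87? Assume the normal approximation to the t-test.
d ≈ 0.78

Minimum detectable effect (two-sample t-test, normal approximation):
d = (z_{α/2} + z_β) / √(n/2)
d = (1.645 + 1.126) / √(25/2)
d = 2.771 / 3.536
d ≈ 0.78

By Cohen's convention (0.2 small / 0.5 medium / 0.8 large): medium effect.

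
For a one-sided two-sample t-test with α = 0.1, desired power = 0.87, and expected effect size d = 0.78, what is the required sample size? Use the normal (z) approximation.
n = 20 per group

Sample size formula (two-sample t-test, normal approximation):
n = 2 · ((z_α + z_β) / d)²

z_α = 1.282 (for α = 0.1, one-sided)
z_β = 1.126 (for power = 0.87)
d = 0.78

n = 2 · ((1.282 + 1.126) / 0.78)²
n = 2 · (3.087)²
n ≈ 19.06
Round up to the next whole number: n = 20 per group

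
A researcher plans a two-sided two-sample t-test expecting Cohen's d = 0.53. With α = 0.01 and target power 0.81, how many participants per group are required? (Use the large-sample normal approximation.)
n = 85 per group

Sample size formula (two-sample t-test, normal approximation):
n = 2 · ((z_{α/2} + z_β) / d)²

z_{α/2} = 2.576 (for α = 0.01, two-sided)
z_β = 0.878 (for power = 0.81)
d = 0.53

n = 2 · ((2.576 + 0.878) / 0.53)²
n = 2 · (6.517)²
n ≈ 84.94
Round up to the next whole number: n = 85 per group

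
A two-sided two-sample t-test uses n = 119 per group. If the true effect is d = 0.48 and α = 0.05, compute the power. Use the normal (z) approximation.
Power ≈ 0.96

Power calculation (two-sample t-test, normal approximation):
z_β = d · √(n/2) - z_{α/2}
z_β = 0.48 · √(119/2) - 1.960
z_β = 0.48 · 7.714 - 1.960
z_β = 1.743

Power = Φ(z_β) = Φ(1.743) ≈ 0.959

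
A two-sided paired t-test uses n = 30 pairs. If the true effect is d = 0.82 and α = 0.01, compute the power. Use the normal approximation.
Power ≈ 0.97

Power calculation (paired t-test, normal approximation):
z_β = d · √n - z_{α/2}
z_β = 0.82 · √30 - 2.576
z_β = 0.82 · 5.477 - 2.576
z_β = 1.915

Power = Φ(z_β) = Φ(1.915) ≈ 0.972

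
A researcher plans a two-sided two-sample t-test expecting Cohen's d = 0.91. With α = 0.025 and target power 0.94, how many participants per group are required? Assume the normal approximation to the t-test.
n = 35 per group

Sample size formula (two-sample t-test, normal approximation):
n = 2 · ((z_{α/2} + z_β) / d)²

z_{α/2} = 2.241 (for α = 0.025, two-sided)
z_β = 1.555 (for power = 0.94)
d = 0.91

n = 2 · ((2.241 + 1.555) / 0.91)²
n = 2 · (4.171)²
n ≈ 34.79
Round up to the next whole number: n = 35 per group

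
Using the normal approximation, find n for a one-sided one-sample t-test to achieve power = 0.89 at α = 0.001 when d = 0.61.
n = 51

Sample size formula (one-sample t-test, normal approximation):
n = ((z_α + z_β) / d)²

z_α = 3.090 (for α = 0.001, one-sided)
z_β = 1.227 (for power = 0.89)
d = 0.61

n = ((3.090 + 1.227) / 0.61)²
n = (7.077)²
n ≈ 50.08
Round up to the next whole number: n = 51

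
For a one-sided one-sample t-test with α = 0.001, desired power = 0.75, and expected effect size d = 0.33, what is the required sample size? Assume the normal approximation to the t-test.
n = 131

Sample size formula (one-sample t-test, normal approximation):
n = ((z_α + z_β) / d)²

z_α = 3.090 (for α = 0.001, one-sided)
z_β = 0.674 (for power = 0.75)
d = 0.33

n = ((3.090 + 0.674) / 0.33)²
n = (11.406)²
n ≈ 130.10
Round up to the next whole number: n = 131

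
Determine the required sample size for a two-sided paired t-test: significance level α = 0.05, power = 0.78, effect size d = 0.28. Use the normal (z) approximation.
n = 96 pairs

Sample size formula (paired t-test, normal approximation):
n = ((z_{α/2} + z_β) / d)²

z_{α/2} = 1.960 (for α = 0.05, two-sided)
z_β = 0.772 (for power = 0.78)
d = 0.28

n = ((1.960 + 0.772) / 0.28)²
n = (9.757)²
n ≈ 95.20
Round up to the next whole number: n = 96 pairs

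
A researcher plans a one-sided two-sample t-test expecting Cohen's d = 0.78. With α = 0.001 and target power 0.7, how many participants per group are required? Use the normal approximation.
n = 43 per group

Sample size formula (two-sample t-test, normal approximation):
n = 2 · ((z_α + z_β) / d)²

z_α = 3.090 (for α = 0.001, one-sided)
z_β = 0.524 (for power = 0.7)
d = 0.78

n = 2 · ((3.090 + 0.524) / 0.78)²
n = 2 · (4.633)²
n ≈ 42.93
Round up to the next whole number: n = 43 per group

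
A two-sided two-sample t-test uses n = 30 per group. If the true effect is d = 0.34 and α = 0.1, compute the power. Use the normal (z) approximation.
Power ≈ 0.37

Power calculation (two-sample t-test, normal approximation):
z_β = d · √(n/2) - z_{α/2}
z_β = 0.34 · √(30/2) - 1.645
z_β = 0.34 · 3.873 - 1.645
z_β = -0.328

Power = Φ(z_β) = Φ(-0.328) ≈ 0.371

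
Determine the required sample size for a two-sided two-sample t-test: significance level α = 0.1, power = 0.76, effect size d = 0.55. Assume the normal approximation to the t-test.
n = 37 per group

Sample size formula (two-sample t-test, normal approximation):
n = 2 · ((z_{α/2} + z_β) / d)²

z_{α/2} = 1.645 (for α = 0.1, two-sided)
z_β = 0.706 (for power = 0.76)
d = 0.55

n = 2 · ((1.645 + 0.706) / 0.55)²
n = 2 · (4.275)²
n ≈ 36.55
Round up to the next whole number: n = 37 per group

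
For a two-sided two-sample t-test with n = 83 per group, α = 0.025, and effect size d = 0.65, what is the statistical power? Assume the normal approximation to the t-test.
Power ≈ 0.97

Power calculation (two-sample t-test, normal approximation):
z_β = d · √(n/2) - z_{α/2}
z_β = 0.65 · √(83/2) - 2.241
z_β = 0.65 · 6.442 - 2.241
z_β = 1.946

Power = Φ(z_β) = Φ(1.946) ≈ 0.974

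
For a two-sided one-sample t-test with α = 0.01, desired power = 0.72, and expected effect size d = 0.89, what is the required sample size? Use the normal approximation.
n = 13

Sample size formula (one-sample t-test, normal approximation):
n = ((z_{α/2} + z_β) / d)²

z_{α/2} = 2.576 (for α = 0.01, two-sided)
z_β = 0.583 (for power = 0.72)
d = 0.89

n = ((2.576 + 0.583) / 0.89)²
n = (3.549)²
n ≈ 12.60
Round up to the next whole number: n = 13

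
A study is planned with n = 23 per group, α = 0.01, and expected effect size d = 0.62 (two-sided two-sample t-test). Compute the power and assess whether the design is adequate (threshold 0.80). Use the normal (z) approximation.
Power ≈ 0.32; the study is underpowered (power < 0.80)

Power calculation (two-sample t-test, normal approximation):
z_β = d · √(n/2) - z_{α/2}
z_β = 0.62 · √(23/2) - 2.576
z_β = 0.62 · 3.391 - 2.576
z_β = -0.473

Power = Φ(z_β) = Φ(-0.473) ≈ 0.318

Effect size d = 0.62 is medium by Cohen's convention (0.2/0.5/0.8).

Threshold: power ≥ 0.80 is conventionally adequate.
Power ≈ 0.32 → the study is underpowered (power < 0.80).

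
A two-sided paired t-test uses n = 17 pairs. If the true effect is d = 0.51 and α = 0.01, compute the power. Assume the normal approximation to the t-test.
Power ≈ 0.32

Power calculation (paired t-test, normal approximation):
z_β = d · √n - z_{α/2}
z_β = 0.51 · √17 - 2.576
z_β = 0.51 · 4.123 - 2.576
z_β = -0.473

Power = Φ(z_β) = Φ(-0.473) ≈ 0.318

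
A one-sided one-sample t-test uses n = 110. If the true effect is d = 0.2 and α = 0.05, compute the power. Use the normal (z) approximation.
Power ≈ 0.67

Power calculation (one-sample t-test, normal approximation):
z_β = d · √n - z_α
z_β = 0.2 · √110 - 1.645
z_β = 0.2 · 10.488 - 1.645
z_β = 0.453

Power = Φ(z_β) = Φ(0.453) ≈ 0.675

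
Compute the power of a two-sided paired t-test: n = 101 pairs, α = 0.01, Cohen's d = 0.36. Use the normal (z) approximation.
Power ≈ 0.85

Power calculation (paired t-test, normal approximation):
z_β = d · √n - z_{α/2}
z_β = 0.36 · √101 - 2.576
z_β = 0.36 · 10.050 - 2.576
z_β = 1.042

Power = Φ(z_β) = Φ(1.042) ≈ 0.851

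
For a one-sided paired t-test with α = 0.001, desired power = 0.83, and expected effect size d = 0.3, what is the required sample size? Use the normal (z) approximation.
n = 182 pairs

Sample size formula (paired t-test, normal approximation):
n = ((z_α + z_β) / d)²

z_α = 3.090 (for α = 0.001, one-sided)
z_β = 0.954 (for power = 0.83)
d = 0.3

n = ((3.090 + 0.954) / 0.3)²
n = (13.480)²
n ≈ 181.71
Round up to the next whole number: n = 182 pairs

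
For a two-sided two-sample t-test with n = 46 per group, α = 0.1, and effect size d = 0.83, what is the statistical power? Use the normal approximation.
Power ≈ 0.99

Power calculation (two-sample t-test, normal approximation):
z_β = d · √(n/2) - z_{α/2}
z_β = 0.83 · √(46/2) - 1.645
z_β = 0.83 · 4.796 - 1.645
z_β = 2.336

Power = Φ(z_β) = Φ(2.336) ≈ 0.990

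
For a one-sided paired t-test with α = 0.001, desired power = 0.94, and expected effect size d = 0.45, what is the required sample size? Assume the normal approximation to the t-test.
n = 107 pairs

Sample size formula (paired t-test, normal approximation):
n = ((z_α + z_β) / d)²

z_α = 3.090 (for α = 0.001, one-sided)
z_β = 1.555 (for power = 0.94)
d = 0.45

n = ((3.090 + 1.555) / 0.45)²
n = (10.322)²
n ≈ 106.54
Round up to the next whole number: n = 107 pairs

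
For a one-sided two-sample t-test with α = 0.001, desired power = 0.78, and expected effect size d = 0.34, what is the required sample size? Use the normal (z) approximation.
n = 259 per group

Sample size formula (two-sample t-test, normal approximation):
n = 2 · ((z_α + z_β) / d)²

z_α = 3.090 (for α = 0.001, one-sided)
z_β = 0.772 (for power = 0.78)
d = 0.34

n = 2 · ((3.090 + 0.772) / 0.34)²
n = 2 · (11.359)²
n ≈ 258.05
Round up to the next whole number: n = 259 per group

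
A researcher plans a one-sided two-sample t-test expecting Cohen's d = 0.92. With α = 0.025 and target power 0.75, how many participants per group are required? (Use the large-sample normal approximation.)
n = 17 per group

Sample size formula (two-sample t-test, normal approximation):
n = 2 · ((z_α + z_β) / d)²

z_α = 1.960 (for α = 0.025, one-sided)
z_β = 0.674 (for power = 0.75)
d = 0.92

n = 2 · ((1.960 + 0.674) / 0.92)²
n = 2 · (2.863)²
n ≈ 16.39
Round up to the next whole number: n = 17 per group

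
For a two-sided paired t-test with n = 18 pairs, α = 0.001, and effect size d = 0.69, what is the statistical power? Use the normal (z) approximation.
Power ≈ 0.36

Power calculation (paired t-test, normal approximation):
z_β = d · √n - z_{α/2}
z_β = 0.69 · √18 - 3.291
z_β = 0.69 · 4.243 - 3.291
z_β = -0.363

Power = Φ(z_β) = Φ(-0.363) ≈ 0.358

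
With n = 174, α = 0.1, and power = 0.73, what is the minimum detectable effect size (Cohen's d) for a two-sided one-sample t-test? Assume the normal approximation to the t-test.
d ≈ 0.17

Minimum detectable effect (one-sample t-test, normal approximation):
d = (z_{α/2} + z_β) / √n
d = (1.645 + 0.613) / √174
d = 2.258 / 13.191
d ≈ 0.17

By Cohen's convention (0.2 small / 0.5 medium / 0.8 large): very small effect.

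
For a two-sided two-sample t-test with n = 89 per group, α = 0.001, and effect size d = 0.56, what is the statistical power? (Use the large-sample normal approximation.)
Power ≈ 0.67

Power calculation (two-sample t-test, normal approximation):
z_β = d · √(n/2) - z_{α/2}
z_β = 0.56 · √(89/2) - 3.291
z_β = 0.56 · 6.671 - 3.291
z_β = 0.445

Power = Φ(z_β) = Φ(0.445) ≈ 0.672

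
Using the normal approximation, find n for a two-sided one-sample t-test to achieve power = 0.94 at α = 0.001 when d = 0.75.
n = 42

Sample size formula (one-sample t-test, normal approximation):
n = ((z_{α/2} + z_β) / d)²

z_{α/2} = 3.291 (for α = 0.001, two-sided)
z_β = 1.555 (for power = 0.94)
d = 0.75

n = ((3.291 + 1.555) / 0.75)²
n = (6.461)²
n ≈ 41.74
Round up to the next whole number: n = 42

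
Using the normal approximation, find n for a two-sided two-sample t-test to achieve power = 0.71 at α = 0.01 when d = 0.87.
n = 26 per group

Sample size formula (two-sample t-test, normal approximation):
n = 2 · ((z_{α/2} + z_β) / d)²

z_{α/2} = 2.576 (for α = 0.01, two-sided)
z_β = 0.553 (for power = 0.71)
d = 0.87

n = 2 · ((2.576 + 0.553) / 0.87)²
n = 2 · (3.597)²
n ≈ 25.88
Round up to the next whole number: n = 26 per group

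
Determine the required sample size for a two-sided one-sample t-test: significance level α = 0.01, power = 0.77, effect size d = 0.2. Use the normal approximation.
n = 275

Sample size formula (one-sample t-test, normal approximation):
n = ((z_{α/2} + z_β) / d)²

z_{α/2} = 2.576 (for α = 0.01, two-sided)
z_β = 0.739 (for power = 0.77)
d = 0.2

n = ((2.576 + 0.739) / 0.2)²
n = (16.575)²
n ≈ 274.73
Round up to the next whole number: n = 275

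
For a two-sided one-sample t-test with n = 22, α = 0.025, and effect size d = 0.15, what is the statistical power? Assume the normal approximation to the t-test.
Power ≈ 0.06

Power calculation (one-sample t-test, normal approximation):
z_β = d · √n - z_{α/2}
z_β = 0.15 · √22 - 2.241
z_β = 0.15 · 4.690 - 2.241
z_β = -1.538

Power = Φ(z_β) = Φ(-1.538) ≈ 0.062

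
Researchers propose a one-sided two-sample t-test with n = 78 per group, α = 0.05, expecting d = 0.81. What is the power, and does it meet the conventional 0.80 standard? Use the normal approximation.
Power ≈ 1.00; the study is adequately powered (power ≥ 0.80)

Power calculation (two-sample t-test, normal approximation):
z_β = d · √(n/2) - z_α
z_β = 0.81 · √(78/2) - 1.645
z_β = 0.81 · 6.245 - 1.645
z_β = 3.414

Power = Φ(z_β) = Φ(3.414) ≈ 1.000

Effect size d = 0.81 is large by Cohen's convention (0.2/0.5/0.8).

Threshold: power ≥ 0.80 is conventionally adequate.
Power ≈ 1.00 → the study is adequately powered (power ≥ 0.80).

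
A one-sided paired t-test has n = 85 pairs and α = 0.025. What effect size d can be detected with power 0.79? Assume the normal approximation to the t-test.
d ≈ 0.30

Minimum detectable effect (paired t-test, normal approximation):
d = (z_α + z_β) / √n
d = (1.960 + 0.806) / √85
d = 2.766 / 9.220
d ≈ 0.30

By Cohen's convention (0.2 small / 0.5 medium / 0.8 large): small effect.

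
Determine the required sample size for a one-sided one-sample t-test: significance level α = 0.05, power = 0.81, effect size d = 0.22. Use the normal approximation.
n = 132

Sample size formula (one-sample t-test, normal approximation):
n = ((z_α + z_β) / d)²

z_α = 1.645 (for α = 0.05, one-sided)
z_β = 0.878 (for power = 0.81)
d = 0.22

n = ((1.645 + 0.878) / 0.22)²
n = (11.468)²
n ≈ 131.52
Round up to the next whole number: n = 132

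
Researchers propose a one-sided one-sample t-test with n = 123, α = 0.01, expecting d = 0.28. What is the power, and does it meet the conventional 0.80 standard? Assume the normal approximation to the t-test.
Power ≈ 0.78; the study is underpowered (power < 0.80)

Power calculation (one-sample t-test, normal approximation):
z_β = d · √n - z_α
z_β = 0.28 · √123 - 2.326
z_β = 0.28 · 11.091 - 2.326
z_β = 0.779

Power = Φ(z_β) = Φ(0.779) ≈ 0.782

Effect size d = 0.28 is small by Cohen's convention (0.2/0.5/0.8).

Threshold: power ≥ 0.80 is conventionally adequate.
Power ≈ 0.78 → the study is underpowered (power < 0.80).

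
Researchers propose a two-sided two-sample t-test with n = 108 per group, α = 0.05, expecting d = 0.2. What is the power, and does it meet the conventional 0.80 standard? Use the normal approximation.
Power ≈ 0.31; the study is underpowered (power < 0.80)

Power calculation (two-sample t-test, normal approximation):
z_β = d · √(n/2) - z_{α/2}
z_β = 0.2 · √(108/2) - 1.960
z_β = 0.2 · 7.348 - 1.960
z_β = -0.490

Power = Φ(z_β) = Φ(-0.490) ≈ 0.312

Effect size d = 0.2 is small by Cohen's convention (0.2/0.5/0.8).

Threshold: power ≥ 0.80 is conventionally adequate.
Power ≈ 0.31 → the study is underpowered (power < 0.80).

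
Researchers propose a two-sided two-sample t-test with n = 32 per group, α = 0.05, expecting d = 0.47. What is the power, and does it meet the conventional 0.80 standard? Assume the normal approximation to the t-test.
Power ≈ 0.47; the study is underpowered (power < 0.80)

Power calculation (two-sample t-test, normal approximation):
z_β = d · √(n/2) - z_{α/2}
z_β = 0.47 · √(32/2) - 1.960
z_β = 0.47 · 4.000 - 1.960
z_β = -0.080

Power = Φ(z_β) = Φ(-0.080) ≈ 0.468

Effect size d = 0.47 is small by Cohen's convention (0.2/0.5/0.8).

Threshold: power ≥ 0.80 is conventionally adequate.
Power ≈ 0.47 → the study is underpowered (power < 0.80).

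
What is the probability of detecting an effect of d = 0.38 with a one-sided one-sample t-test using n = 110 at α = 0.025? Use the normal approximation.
Power ≈ 0.98

Power calculation (one-sample t-test, normal approximation):
z_β = d · √n - z_α
z_β = 0.38 · √110 - 1.960
z_β = 0.38 · 10.488 - 1.960
z_β = 2.026

Power = Φ(z_β) = Φ(2.026) ≈ 0.979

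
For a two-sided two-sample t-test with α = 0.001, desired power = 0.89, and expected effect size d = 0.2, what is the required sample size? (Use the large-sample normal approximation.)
n = 1021 per group

Sample size formula (two-sample t-test, normal approximation):
n = 2 · ((z_{α/2} + z_β) / d)²

z_{α/2} = 3.291 (for α = 0.001, two-sided)
z_β = 1.227 (for power = 0.89)
d = 0.2

n = 2 · ((3.291 + 1.227) / 0.2)²
n = 2 · (22.590)²
n ≈ 1020.62
Round up to the next whole number: n = 1021 per group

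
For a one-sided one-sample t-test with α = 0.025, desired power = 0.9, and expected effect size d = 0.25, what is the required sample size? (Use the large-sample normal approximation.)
n = 169

Sample size formula (one-sample t-test, normal approximation):
n = ((z_α + z_β) / d)²

z_α = 1.960 (for α = 0.025, one-sided)
z_β = 1.282 (for power = 0.9)
d = 0.25

n = ((1.960 + 1.282) / 0.25)²
n = (12.968)²
n ≈ 168.17
Round up to the next whole number: n = 169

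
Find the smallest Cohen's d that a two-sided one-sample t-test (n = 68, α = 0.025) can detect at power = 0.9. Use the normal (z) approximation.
d ≈ 0.43

Minimum detectable effect (one-sample t-test, normal approximation):
d = (z_{α/2} + z_β) / √n
d = (2.241 + 1.282) / √68
d = 3.523 / 8.246
d ≈ 0.43

By Cohen's convention (0.2 small / 0.5 medium / 0.8 large): small effect.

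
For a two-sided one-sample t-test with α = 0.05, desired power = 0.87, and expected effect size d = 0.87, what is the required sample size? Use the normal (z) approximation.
n = 13

Sample size formula (one-sample t-test, normal approximation):
n = ((z_{α/2} + z_β) / d)²

z_{α/2} = 1.960 (for α = 0.05, two-sided)
z_β = 1.126 (for power = 0.87)
d = 0.87

n = ((1.960 + 1.126) / 0.87)²
n = (3.547)²
n ≈ 12.58
Round up to the next whole number: n = 13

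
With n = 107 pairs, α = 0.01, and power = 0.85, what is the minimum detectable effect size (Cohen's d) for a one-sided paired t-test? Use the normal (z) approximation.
d ≈ 0.33

Minimum detectable effect (paired t-test, normal approximation):
d = (z_α + z_β) / √n
d = (2.326 + 1.036) / √107
d = 3.363 / 10.344
d ≈ 0.33

By Cohen's convention (0.2 small / 0.5 medium / 0.8 large): small effect.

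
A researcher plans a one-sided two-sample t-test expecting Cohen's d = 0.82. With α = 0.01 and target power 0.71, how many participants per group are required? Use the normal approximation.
n = 25 per group

Sample size formula (two-sample t-test, normal approximation):
n = 2 · ((z_α + z_β) / d)²

z_α = 2.326 (for α = 0.01, one-sided)
z_β = 0.553 (for power = 0.71)
d = 0.82

n = 2 · ((2.326 + 0.553) / 0.82)²
n = 2 · (3.511)²
n ≈ 24.65
Round up to the next whole number: n = 25 per group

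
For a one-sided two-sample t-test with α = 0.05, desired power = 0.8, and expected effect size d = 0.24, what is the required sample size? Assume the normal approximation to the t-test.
n = 215 per group

Sample size formula (two-sample t-test, normal approximation):
n = 2 · ((z_α + z_β) / d)²

z_α = 1.645 (for α = 0.05, one-sided)
z_β = 0.842 (for power = 0.8)
d = 0.24

n = 2 · ((1.645 + 0.842) / 0.24)²
n = 2 · (10.363)²
n ≈ 214.78
Round up to the next whole number: n = 215 per group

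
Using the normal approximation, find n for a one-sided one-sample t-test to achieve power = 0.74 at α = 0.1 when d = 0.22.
n = 77

Sample size formula (one-sample t-test, normal approximation):
n = ((z_α + z_β) / d)²

z_α = 1.282 (for α = 0.1, one-sided)
z_β = 0.643 (for power = 0.74)
d = 0.22

n = ((1.282 + 0.643) / 0.22)²
n = (8.750)²
n ≈ 76.56
Round up to the next whole number: n = 77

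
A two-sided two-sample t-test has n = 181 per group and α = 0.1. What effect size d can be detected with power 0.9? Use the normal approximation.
d ≈ 0.31

Minimum detectable effect (two-sample t-test, normal approximation):
d = (z_{α/2} + z_β) / √(n/2)
d = (1.645 + 1.282) / √(181/2)
d = 2.926 / 9.513
d ≈ 0.31

By Cohen's convention (0.2 small / 0.5 medium / 0.8 large): small effect.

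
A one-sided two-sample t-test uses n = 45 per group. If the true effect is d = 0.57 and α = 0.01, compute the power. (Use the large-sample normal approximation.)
Power ≈ 0.65

Power calculation (two-sample t-test, normal approximation):
z_β = d · √(n/2) - z_α
z_β = 0.57 · √(45/2) - 2.326
z_β = 0.57 · 4.743 - 2.326
z_β = 0.377

Power = Φ(z_β) = Φ(0.377) ≈ 0.647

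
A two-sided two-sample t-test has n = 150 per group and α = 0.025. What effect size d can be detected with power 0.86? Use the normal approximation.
d ≈ 0.38

Minimum detectable effect (two-sample t-test, normal approximation):
d = (z_{α/2} + z_β) / √(n/2)
d = (2.241 + 1.080) / √(150/2)
d = 3.322 / 8.660
d ≈ 0.38

By Cohen's convention (0.2 small / 0.5 medium / 0.8 large): small effect.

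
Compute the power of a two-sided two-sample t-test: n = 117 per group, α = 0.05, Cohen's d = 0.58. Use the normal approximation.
Power ≈ 0.99

Power calculation (two-sample t-test, normal approximation):
z_β = d · √(n/2) - z_{α/2}
z_β = 0.58 · √(117/2) - 1.960
z_β = 0.58 · 7.649 - 1.960
z_β = 2.476

Power = Φ(z_β) = Φ(2.476) ≈ 0.993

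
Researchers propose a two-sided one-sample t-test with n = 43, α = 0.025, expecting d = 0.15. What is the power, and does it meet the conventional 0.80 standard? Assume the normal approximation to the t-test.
Power ≈ 0.10; the study is underpowered (power < 0.80)

Power calculation (one-sample t-test, normal approximation):
z_β = d · √n - z_{α/2}
z_β = 0.15 · √43 - 2.241
z_β = 0.15 · 6.557 - 2.241
z_β = -1.258

Power = Φ(z_β) = Φ(-1.258) ≈ 0.104

Effect size d = 0.15 is very small by Cohen's convention (0.2/0.5/0.8).

Threshold: power ≥ 0.80 is conventionally adequate.
Power ≈ 0.10 → the study is underpowered (power < 0.80).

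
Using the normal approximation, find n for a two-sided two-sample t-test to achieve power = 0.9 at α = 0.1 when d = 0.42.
n = 98 per group

Sample size formula (two-sample t-test, normal approximation):
n = 2 · ((z_{α/2} + z_β) / d)²

z_{α/2} = 1.645 (for α = 0.1, two-sided)
z_β = 1.282 (for power = 0.9)
d = 0.42

n = 2 · ((1.645 + 1.282) / 0.42)²
n = 2 · (6.969)²
n ≈ 97.13
Round up to the next whole number: n = 98 per group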